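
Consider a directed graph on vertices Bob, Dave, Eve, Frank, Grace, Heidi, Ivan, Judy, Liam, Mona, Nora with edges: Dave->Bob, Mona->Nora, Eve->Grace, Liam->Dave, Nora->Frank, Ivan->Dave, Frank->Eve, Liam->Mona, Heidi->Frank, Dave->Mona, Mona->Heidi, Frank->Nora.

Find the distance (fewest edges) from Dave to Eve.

Distance 0: Dave.
Distance 1: Bob, Mona.
Distance 2: Heidi, Nora.
Distance 3: Frank.
Distance 4: Eve — contains Eve.

4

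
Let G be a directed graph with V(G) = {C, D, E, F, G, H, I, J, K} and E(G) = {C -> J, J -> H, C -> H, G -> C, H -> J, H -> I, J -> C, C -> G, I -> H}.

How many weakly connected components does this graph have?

5

From C: component {C, G, H, I, J}.
From D: component {D}.
From E: component {E}.
From F: component {F}.
From K: component {K}.
That's 5 components.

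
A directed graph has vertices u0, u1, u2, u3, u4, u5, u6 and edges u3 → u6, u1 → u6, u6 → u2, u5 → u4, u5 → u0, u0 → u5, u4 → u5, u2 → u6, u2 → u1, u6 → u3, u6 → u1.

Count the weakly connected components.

2

From u0: component {u0, u4, u5}.
From u1: component {u1, u2, u3, u6}.
That's 2 components.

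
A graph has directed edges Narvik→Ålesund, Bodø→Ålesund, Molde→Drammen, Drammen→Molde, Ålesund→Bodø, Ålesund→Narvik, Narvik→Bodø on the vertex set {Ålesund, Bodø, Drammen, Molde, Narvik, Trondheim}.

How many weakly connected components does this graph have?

3

From Ålesund: component {Ålesund, Bodø, Narvik}.
From Drammen: component {Drammen, Molde}.
From Trondheim: component {Trondheim}.
That's 3 components.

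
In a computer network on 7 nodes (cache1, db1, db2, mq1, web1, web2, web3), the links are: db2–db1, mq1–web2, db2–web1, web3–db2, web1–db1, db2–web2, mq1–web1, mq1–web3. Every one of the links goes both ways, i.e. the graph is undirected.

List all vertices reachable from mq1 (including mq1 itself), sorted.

Start at mq1.
Its neighbours: web1, web2, web3.
Then their neighbours: db1, db2.
Nothing further is reachable.

db1, db2, mq1, web1, web2, web3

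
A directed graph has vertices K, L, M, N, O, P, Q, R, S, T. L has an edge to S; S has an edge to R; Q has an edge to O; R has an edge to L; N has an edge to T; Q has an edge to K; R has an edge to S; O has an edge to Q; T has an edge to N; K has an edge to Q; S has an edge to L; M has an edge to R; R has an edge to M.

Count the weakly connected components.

From K: component {K, O, Q}.
From L: component {L, M, R, S}.
From N: component {N, T}.
From P: component {P}.
That's 4 components.

4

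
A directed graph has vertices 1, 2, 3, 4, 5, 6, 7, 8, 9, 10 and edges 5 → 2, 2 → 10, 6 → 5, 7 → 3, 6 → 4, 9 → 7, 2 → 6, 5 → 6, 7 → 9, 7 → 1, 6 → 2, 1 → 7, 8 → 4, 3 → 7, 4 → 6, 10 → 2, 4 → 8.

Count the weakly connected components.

2

From 1: component {1, 3, 7, 9}.
From 2: component {2, 4, 5, 6, 8, 10}.
That's 2 components.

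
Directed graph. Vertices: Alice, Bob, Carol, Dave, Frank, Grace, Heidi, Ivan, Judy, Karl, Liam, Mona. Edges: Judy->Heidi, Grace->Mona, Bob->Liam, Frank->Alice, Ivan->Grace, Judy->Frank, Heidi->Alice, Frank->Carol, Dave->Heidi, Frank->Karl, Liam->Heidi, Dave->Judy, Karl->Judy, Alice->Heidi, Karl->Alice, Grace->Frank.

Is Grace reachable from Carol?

Carol has no outgoing edges, so nothing is reachable from it.

No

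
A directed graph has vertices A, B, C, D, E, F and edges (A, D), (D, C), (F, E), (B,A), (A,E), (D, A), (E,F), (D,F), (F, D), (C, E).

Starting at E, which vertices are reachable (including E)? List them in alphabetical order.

Start at E.
Its neighbours: F.
Then their neighbours: D.
Then next layer: A, C.
Nothing further is reachable.

A, C, D, E, F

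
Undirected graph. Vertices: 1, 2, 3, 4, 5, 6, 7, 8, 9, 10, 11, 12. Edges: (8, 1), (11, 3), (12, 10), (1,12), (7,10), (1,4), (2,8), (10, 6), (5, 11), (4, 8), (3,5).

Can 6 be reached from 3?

Explore from 3.
Distance 1: reach 5, 11.
The search is exhausted without reaching 6; it lies in a different component.

No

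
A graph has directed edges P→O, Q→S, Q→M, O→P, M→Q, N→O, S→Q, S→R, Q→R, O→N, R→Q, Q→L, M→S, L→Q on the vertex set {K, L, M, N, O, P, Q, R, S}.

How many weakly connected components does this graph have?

3

From K: component {K}.
From L: component {L, M, Q, R, S}.
From N: component {N, O, P}.
That's 3 components.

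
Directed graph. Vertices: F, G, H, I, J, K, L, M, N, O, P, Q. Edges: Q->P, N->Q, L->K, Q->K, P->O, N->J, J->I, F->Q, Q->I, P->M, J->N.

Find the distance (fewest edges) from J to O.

4

Distance 0: J.
Distance 1: I, N.
Distance 2: Q.
Distance 3: K, P.
Distance 4: M, O — contains O.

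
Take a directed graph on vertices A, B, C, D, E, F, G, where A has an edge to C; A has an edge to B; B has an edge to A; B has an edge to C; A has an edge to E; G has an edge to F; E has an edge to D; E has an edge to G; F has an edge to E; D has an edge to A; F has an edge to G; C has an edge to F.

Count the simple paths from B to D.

B→A→C→F→E→D
B→A→E→D
B→C→F→E→D

3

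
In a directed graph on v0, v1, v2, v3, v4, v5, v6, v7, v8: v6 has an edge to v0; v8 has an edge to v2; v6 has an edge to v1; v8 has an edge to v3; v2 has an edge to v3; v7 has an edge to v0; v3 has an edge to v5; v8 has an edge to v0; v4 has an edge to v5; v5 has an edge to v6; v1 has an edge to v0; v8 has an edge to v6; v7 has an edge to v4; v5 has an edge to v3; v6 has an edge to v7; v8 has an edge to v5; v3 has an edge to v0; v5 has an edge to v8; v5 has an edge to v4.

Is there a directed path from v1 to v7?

No

Explore from v1.
Distance 1: reach v0.
The search from v1 is exhausted; no directed path reaches v7.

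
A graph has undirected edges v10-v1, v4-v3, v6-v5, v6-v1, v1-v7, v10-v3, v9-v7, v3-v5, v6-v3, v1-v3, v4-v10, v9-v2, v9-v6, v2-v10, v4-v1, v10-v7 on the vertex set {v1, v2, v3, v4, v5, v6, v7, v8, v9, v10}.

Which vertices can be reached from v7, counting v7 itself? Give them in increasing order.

v1, v2, v3, v4, v5, v6, v7, v9, v10

Start at v7.
Its neighbours: v1, v9, v10.
Then their neighbours: v2, v3, v4, v6.
Then next layer: v5.
Nothing further is reachable.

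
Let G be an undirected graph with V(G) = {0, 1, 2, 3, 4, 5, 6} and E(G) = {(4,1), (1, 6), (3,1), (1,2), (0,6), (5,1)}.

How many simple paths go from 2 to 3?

1

2–1–3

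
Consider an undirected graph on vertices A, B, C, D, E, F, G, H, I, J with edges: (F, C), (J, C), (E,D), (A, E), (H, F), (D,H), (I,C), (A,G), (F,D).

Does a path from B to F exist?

B has no edges, so nothing is reachable from it.

No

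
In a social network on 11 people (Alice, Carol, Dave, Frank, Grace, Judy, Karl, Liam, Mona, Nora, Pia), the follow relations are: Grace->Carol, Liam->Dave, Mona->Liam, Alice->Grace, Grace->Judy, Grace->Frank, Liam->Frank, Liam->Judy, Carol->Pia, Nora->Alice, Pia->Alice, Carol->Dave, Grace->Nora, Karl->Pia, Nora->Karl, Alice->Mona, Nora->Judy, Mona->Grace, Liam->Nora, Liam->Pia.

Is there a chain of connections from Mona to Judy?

Yes

Explore from Mona.
Distance 1: reach Grace, Liam.
Distance 2: reach Carol, Dave, Frank, Judy, Nora, Pia.
Found Judy.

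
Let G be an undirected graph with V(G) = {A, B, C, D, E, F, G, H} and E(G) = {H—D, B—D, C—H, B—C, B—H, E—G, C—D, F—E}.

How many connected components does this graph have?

From A: component {A}.
From B: component {B, C, D, H}.
From E: component {E, F, G}.
That's 3 components.

3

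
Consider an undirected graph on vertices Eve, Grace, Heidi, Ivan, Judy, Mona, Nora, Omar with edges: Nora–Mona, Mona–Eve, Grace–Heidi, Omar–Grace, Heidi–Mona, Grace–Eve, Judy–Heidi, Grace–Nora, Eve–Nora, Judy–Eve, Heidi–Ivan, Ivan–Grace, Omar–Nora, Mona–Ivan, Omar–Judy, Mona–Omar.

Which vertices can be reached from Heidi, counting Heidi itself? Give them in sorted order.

Start at Heidi.
Its neighbours: Grace, Ivan, Judy, Mona.
Then their neighbours: Eve, Nora, Omar.
Every vertex is now reached.

Eve, Grace, Heidi, Ivan, Judy, Mona, Nora, Omar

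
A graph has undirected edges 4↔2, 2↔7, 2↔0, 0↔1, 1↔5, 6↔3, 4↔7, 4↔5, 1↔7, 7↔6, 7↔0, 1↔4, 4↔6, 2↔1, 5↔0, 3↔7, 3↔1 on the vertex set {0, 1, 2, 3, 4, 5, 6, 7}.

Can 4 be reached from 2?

Explore from 2.
Distance 1: reach 0, 1, 4, 7.
Found 4.

Yes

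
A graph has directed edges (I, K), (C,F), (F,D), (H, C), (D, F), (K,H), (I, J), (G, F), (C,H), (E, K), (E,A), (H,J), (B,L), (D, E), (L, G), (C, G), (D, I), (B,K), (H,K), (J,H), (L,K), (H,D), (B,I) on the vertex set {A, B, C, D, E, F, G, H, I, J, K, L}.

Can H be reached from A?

A has no outgoing edges, so nothing is reachable from it.

No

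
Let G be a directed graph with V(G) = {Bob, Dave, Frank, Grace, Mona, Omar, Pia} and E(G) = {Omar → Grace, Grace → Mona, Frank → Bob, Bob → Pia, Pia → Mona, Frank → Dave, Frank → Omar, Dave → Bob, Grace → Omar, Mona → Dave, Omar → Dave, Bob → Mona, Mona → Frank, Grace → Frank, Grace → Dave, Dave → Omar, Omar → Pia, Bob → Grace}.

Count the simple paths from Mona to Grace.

7

Mona→Dave→Bob→Grace
Mona→Dave→Omar→Grace
Mona→Frank→Bob→Grace
Mona→Frank→Dave→Bob→Grace
Mona→Frank→Dave→Omar→Grace
Mona→Frank→Omar→Dave→Bob→Grace
Mona→Frank→Omar→Grace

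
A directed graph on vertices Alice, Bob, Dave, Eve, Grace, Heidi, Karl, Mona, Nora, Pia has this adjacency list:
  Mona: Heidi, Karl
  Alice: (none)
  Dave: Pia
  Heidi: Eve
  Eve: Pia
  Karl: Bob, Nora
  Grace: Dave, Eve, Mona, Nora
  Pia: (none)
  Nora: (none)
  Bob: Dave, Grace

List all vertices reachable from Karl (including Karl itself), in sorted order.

Start at Karl.
Its neighbours: Bob, Nora.
Then their neighbours: Dave, Grace.
Then next layer: Eve, Mona, Pia.
Then next layer: Heidi.
Nothing further is reachable.

Bob, Dave, Eve, Grace, Heidi, Karl, Mona, Nora, Pia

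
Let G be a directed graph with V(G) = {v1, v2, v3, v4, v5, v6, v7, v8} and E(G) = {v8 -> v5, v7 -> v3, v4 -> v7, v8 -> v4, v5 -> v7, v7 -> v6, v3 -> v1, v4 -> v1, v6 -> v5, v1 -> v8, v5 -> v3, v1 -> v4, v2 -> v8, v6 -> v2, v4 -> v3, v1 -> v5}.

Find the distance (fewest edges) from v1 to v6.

Distance 0: v1.
Distance 1: v4, v5, v8.
Distance 2: v3, v7.
Distance 3: v6 — contains v6.

3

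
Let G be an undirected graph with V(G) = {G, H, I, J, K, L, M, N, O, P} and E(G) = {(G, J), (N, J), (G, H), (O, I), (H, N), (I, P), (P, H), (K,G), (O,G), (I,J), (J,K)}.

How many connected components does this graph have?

3

From G: component {G, H, I, J, K, N, O, P}.
From L: component {L}.
From M: component {M}.
That's 3 components.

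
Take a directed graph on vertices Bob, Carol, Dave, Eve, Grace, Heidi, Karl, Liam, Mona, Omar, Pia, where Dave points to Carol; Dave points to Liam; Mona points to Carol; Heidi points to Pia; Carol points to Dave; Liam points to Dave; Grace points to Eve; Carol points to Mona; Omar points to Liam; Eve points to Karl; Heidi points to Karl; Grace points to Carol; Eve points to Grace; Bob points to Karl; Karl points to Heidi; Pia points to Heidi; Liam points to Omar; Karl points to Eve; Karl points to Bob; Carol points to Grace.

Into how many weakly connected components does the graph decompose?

From Bob: component {Bob, Carol, Dave, Eve, Grace, Heidi, Karl, Liam, Mona, Omar, Pia}.
That's 1 component.

1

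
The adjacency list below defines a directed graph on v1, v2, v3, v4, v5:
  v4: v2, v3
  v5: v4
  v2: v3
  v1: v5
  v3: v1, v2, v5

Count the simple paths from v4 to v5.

v4→v2→v3→v1→v5
v4→v2→v3→v5
v4→v3→v1→v5
v4→v3→v5

4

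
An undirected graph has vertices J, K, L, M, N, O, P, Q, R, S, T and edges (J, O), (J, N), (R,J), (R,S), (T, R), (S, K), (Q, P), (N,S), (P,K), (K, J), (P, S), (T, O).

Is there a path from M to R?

M has no edges, so nothing is reachable from it.

No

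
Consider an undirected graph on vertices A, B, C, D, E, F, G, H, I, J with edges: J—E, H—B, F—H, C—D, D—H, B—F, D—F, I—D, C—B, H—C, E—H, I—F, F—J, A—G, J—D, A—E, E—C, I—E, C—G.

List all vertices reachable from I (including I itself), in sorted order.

A, B, C, D, E, F, G, H, I, J

Start at I.
Its neighbours: D, E, F.
Then their neighbours: A, B, C, H, J.
Then next layer: G.
Every vertex is now reached.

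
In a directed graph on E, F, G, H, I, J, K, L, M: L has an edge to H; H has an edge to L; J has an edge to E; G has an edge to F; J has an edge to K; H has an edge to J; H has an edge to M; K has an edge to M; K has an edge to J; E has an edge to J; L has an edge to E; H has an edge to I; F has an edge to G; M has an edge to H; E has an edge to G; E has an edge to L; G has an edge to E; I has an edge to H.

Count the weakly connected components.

1

From E: component {E, F, G, H, I, J, K, L, M}.
That's 1 component.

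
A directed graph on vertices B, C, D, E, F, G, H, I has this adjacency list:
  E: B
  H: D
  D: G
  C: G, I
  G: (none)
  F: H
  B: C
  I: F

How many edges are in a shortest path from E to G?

3

Distance 0: E.
Distance 1: B.
Distance 2: C.
Distance 3: G, I — contains G.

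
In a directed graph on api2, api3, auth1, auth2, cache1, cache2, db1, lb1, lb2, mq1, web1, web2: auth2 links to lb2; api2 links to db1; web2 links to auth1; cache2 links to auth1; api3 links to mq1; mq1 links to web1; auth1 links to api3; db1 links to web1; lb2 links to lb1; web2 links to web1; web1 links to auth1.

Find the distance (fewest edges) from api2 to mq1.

Distance 0: api2.
Distance 1: db1.
Distance 2: web1.
Distance 3: auth1.
Distance 4: api3.
Distance 5: mq1 — contains mq1.

5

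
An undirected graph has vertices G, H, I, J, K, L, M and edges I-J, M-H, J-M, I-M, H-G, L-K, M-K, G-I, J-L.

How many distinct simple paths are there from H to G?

4

H–G
H–M–I–G
H–M–J–I–G
H–M–K–L–J–I–G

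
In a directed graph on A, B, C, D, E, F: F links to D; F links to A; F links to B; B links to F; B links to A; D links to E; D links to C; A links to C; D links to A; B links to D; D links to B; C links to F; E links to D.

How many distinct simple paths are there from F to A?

5

F→A
F→B→A
F→B→D→A
F→D→A
F→D→B→A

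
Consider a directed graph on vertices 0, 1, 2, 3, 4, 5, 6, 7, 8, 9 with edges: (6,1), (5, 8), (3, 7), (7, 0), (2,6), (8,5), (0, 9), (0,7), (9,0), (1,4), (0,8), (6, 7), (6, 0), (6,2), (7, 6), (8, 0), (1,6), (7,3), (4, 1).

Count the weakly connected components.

From 0: component {0, 1, 2, 3, 4, 5, 6, 7, 8, 9}.
That's 1 component.

1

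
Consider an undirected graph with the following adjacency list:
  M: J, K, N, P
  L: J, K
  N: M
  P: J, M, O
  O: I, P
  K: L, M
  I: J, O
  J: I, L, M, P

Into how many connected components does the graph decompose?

1

From I: component {I, J, K, L, M, N, O, P}.
That's 1 component.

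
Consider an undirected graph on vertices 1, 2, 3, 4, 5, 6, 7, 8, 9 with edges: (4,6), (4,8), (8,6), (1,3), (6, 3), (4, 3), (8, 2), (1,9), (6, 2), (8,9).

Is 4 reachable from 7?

7 has no edges, so nothing is reachable from it.

No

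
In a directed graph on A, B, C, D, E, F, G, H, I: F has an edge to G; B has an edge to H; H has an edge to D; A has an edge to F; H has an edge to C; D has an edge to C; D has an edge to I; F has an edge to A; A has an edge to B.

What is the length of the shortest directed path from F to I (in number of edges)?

5

Distance 0: F.
Distance 1: A, G.
Distance 2: B.
Distance 3: H.
Distance 4: C, D.
Distance 5: I — contains I.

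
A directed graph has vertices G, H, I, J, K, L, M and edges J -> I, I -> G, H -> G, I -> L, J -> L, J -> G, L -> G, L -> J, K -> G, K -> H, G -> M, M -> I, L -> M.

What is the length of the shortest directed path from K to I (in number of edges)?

Distance 0: K.
Distance 1: G, H.
Distance 2: M.
Distance 3: I — contains I.

3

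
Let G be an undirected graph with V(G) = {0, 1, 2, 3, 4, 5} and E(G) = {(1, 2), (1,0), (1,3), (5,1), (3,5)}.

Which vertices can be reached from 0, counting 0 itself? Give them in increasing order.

0, 1, 2, 3, 5

Start at 0.
Its neighbours: 1.
Then their neighbours: 2, 3, 5.
Nothing further is reachable.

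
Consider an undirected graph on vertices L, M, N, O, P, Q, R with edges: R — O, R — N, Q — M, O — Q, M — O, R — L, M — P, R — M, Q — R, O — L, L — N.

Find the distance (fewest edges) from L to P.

Distance 0: L.
Distance 1: N, O, R.
Distance 2: M, Q.
Distance 3: P — contains P.

3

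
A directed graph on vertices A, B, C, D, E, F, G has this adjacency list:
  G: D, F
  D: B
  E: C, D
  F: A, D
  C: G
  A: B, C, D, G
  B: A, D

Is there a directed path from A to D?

Yes

Explore from A.
Distance 1: reach B, C, D, G.
Found D.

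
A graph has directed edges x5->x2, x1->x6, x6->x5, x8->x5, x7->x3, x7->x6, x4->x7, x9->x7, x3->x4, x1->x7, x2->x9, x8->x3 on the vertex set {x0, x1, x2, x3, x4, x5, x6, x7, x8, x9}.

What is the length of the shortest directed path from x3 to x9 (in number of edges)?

6

Distance 0: x3.
Distance 1: x4.
Distance 2: x7.
Distance 3: x6.
Distance 4: x5.
Distance 5: x2.
Distance 6: x9 — contains x9.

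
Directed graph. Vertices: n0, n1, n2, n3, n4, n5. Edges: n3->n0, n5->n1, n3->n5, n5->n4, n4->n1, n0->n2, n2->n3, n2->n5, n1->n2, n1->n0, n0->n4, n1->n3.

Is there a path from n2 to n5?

Yes

Explore from n2.
Distance 1: reach n3, n5.
Found n5.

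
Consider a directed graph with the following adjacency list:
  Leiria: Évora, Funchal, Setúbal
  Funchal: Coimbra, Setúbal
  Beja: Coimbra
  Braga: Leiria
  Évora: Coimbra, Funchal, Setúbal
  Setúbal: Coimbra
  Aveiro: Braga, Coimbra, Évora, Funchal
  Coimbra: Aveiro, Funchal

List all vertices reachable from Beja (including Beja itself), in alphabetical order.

Aveiro, Beja, Braga, Coimbra, Évora, Funchal, Leiria, Setúbal

Start at Beja.
Its neighbours: Coimbra.
Then their neighbours: Aveiro, Funchal.
Then next layer: Braga, Évora, Setúbal.
Then next layer: Leiria.
Every vertex is now reached.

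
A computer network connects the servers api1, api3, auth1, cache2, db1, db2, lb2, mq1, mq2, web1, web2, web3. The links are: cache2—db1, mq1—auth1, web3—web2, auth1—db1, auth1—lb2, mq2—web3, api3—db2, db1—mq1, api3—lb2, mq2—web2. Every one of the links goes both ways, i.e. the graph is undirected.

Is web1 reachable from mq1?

Explore from mq1.
Distance 1: reach auth1, db1.
Distance 2: reach cache2, lb2.
Distance 3: reach api3.
Distance 4: reach db2.
The search is exhausted without reaching web1; it lies in a different component.

No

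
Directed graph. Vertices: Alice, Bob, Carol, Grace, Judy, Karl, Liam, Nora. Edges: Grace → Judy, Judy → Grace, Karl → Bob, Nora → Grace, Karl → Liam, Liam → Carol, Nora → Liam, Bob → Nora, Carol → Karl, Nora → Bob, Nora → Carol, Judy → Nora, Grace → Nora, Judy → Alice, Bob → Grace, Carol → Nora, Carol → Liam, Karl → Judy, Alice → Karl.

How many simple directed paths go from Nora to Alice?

Nora→Bob→Grace→Judy→Alice
Nora→Carol→Karl→Bob→Grace→Judy→Alice
Nora→Carol→Karl→Judy→Alice
Nora→Grace→Judy→Alice
Nora→Liam→Carol→Karl→Bob→Grace→Judy→Alice
Nora→Liam→Carol→Karl→Judy→Alice

6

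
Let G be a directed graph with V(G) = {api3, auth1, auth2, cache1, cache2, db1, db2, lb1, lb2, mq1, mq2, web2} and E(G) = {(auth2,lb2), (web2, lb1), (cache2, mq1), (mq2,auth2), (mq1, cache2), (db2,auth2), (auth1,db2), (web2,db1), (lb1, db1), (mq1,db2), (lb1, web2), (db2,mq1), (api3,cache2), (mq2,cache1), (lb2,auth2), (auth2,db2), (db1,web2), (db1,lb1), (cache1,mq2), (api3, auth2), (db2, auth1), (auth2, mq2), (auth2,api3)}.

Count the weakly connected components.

From api3: component {api3, auth1, auth2, cache1, cache2, db2, lb2, mq1, mq2}.
From db1: component {db1, lb1, web2}.
That's 2 components.

2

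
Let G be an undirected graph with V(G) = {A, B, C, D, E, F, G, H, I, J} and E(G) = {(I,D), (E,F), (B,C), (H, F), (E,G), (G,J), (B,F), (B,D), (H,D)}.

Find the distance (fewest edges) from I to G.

5

Distance 0: I.
Distance 1: D.
Distance 2: B, H.
Distance 3: C, F.
Distance 4: E.
Distance 5: G — contains G.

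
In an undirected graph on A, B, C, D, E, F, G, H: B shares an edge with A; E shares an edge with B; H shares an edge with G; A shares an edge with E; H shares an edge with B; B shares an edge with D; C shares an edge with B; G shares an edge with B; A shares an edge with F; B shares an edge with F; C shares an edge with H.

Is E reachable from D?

Yes

Explore from D.
Distance 1: reach B.
Distance 2: reach A, C, E, F, G, H.
Found E.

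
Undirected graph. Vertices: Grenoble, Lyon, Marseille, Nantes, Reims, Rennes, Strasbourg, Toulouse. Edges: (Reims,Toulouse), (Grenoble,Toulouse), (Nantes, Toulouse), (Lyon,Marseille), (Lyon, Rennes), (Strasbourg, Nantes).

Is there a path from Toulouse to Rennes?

Explore from Toulouse.
Distance 1: reach Grenoble, Nantes, Reims.
Distance 2: reach Strasbourg.
The search is exhausted without reaching Rennes; it lies in a different component.

No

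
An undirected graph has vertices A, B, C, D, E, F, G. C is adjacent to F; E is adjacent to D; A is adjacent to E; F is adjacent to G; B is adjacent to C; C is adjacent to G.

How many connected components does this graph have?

2

From A: component {A, D, E}.
From B: component {B, C, F, G}.
That's 2 components.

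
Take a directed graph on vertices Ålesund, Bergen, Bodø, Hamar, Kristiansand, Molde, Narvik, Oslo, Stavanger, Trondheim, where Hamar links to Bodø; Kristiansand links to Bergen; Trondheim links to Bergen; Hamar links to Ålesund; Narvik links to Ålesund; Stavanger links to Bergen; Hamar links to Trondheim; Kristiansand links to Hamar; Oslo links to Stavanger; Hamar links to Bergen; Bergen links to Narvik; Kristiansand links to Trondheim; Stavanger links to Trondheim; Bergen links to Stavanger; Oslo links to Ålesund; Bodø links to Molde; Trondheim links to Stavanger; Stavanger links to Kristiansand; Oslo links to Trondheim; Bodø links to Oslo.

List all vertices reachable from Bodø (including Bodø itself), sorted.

Ålesund, Bergen, Bodø, Hamar, Kristiansand, Molde, Narvik, Oslo, Stavanger, Trondheim

Start at Bodø.
Its neighbours: Molde, Oslo.
Then their neighbours: Ålesund, Stavanger, Trondheim.
Then next layer: Bergen, Kristiansand.
Then next layer: Hamar, Narvik.
Every vertex is now reached.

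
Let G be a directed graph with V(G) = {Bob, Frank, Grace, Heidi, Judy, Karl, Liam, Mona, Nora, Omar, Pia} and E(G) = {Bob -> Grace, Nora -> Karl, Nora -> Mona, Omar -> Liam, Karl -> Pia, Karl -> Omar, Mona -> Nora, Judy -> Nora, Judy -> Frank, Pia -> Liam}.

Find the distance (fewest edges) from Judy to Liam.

Distance 0: Judy.
Distance 1: Frank, Nora.
Distance 2: Karl, Mona.
Distance 3: Omar, Pia.
Distance 4: Liam — contains Liam.

4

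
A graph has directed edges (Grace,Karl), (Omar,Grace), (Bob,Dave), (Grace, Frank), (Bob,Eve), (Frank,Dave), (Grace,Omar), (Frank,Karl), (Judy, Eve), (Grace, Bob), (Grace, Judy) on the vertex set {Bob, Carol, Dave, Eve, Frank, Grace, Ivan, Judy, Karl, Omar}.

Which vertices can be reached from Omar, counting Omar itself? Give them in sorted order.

Start at Omar.
Its neighbours: Grace.
Then their neighbours: Bob, Frank, Judy, Karl.
Then next layer: Dave, Eve.
Nothing further is reachable.

Bob, Dave, Eve, Frank, Grace, Judy, Karl, Omar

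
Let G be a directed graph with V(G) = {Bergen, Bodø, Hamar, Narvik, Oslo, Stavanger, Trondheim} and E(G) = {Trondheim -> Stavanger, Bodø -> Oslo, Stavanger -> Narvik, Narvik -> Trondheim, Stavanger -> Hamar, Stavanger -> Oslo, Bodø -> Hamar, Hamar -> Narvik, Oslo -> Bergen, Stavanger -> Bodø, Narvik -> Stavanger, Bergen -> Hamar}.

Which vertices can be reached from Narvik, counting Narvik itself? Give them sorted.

Start at Narvik.
Its neighbours: Stavanger, Trondheim.
Then their neighbours: Bodø, Hamar, Oslo.
Then next layer: Bergen.
Every vertex is now reached.

Bergen, Bodø, Hamar, Narvik, Oslo, Stavanger, Trondheim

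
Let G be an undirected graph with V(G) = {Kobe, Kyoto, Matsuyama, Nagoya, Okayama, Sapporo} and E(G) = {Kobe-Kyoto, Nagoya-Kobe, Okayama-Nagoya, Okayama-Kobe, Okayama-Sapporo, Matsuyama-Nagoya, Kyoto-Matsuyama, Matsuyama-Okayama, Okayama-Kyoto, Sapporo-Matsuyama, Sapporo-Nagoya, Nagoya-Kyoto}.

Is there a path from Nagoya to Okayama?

Yes

Explore from Nagoya.
Distance 1: reach Kobe, Kyoto, Matsuyama, Okayama, Sapporo.
Found Okayama.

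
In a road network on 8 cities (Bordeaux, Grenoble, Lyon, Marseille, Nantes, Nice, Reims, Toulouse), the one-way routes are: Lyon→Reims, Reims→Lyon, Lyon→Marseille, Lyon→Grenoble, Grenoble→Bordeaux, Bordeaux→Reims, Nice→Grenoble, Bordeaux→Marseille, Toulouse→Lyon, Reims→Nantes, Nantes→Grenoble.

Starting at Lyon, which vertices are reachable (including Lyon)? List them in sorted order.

Bordeaux, Grenoble, Lyon, Marseille, Nantes, Reims

Start at Lyon.
Its neighbours: Grenoble, Marseille, Reims.
Then their neighbours: Bordeaux, Nantes.
Nothing further is reachable.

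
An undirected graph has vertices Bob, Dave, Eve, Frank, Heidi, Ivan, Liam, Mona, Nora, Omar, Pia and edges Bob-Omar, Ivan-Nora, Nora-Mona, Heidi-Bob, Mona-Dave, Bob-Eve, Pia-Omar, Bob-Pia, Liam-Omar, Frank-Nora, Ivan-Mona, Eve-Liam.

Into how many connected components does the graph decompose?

From Bob: component {Bob, Eve, Heidi, Liam, Omar, Pia}.
From Dave: component {Dave, Frank, Ivan, Mona, Nora}.
That's 2 components.

2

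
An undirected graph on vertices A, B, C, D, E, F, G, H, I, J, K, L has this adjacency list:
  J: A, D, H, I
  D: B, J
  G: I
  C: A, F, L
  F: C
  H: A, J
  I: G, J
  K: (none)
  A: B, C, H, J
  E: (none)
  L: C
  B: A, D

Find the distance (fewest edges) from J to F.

Distance 0: J.
Distance 1: A, D, H, I.
Distance 2: B, C, G.
Distance 3: F, L — contains F.

3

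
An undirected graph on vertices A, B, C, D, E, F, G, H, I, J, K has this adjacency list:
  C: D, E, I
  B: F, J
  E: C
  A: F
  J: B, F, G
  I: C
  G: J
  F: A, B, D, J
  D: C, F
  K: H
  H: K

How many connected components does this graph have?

From A: component {A, B, C, D, E, F, G, I, J}.
From H: component {H, K}.
That's 2 components.

2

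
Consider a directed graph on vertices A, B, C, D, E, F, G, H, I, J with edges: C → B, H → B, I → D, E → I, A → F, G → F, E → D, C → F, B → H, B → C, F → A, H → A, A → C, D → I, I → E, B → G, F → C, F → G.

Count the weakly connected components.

3

From A: component {A, B, C, F, G, H}.
From D: component {D, E, I}.
From J: component {J}.
That's 3 components.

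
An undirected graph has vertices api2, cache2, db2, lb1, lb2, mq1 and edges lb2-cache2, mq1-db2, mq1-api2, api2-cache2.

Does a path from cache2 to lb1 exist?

No

Explore from cache2.
Distance 1: reach api2, lb2.
Distance 2: reach mq1.
Distance 3: reach db2.
The search is exhausted without reaching lb1; it lies in a different component.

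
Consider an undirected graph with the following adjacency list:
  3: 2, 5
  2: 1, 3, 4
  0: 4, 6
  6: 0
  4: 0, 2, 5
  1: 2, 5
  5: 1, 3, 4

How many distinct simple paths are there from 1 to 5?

1–2–3–5
1–2–4–5
1–5

3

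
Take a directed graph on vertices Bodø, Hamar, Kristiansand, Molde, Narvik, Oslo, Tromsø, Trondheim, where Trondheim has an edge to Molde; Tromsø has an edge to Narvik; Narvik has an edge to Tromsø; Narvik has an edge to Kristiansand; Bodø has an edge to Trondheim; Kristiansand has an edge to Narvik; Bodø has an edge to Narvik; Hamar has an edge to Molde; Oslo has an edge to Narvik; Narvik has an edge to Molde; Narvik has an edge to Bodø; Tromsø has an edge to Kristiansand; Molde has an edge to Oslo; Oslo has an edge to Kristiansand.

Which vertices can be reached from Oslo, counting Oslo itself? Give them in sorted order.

Start at Oslo.
Its neighbours: Kristiansand, Narvik.
Then their neighbours: Bodø, Molde, Tromsø.
Then next layer: Trondheim.
Nothing further is reachable.

Bodø, Kristiansand, Molde, Narvik, Oslo, Tromsø, Trondheim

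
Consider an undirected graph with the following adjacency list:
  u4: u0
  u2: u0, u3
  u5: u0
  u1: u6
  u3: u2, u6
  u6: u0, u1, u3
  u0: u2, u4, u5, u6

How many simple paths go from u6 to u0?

2

u6–u0
u6–u3–u2–u0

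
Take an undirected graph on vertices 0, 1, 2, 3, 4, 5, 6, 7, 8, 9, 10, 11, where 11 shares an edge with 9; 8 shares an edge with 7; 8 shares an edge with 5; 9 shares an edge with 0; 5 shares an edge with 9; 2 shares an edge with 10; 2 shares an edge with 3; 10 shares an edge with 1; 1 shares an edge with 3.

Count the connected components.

From 0: component {0, 5, 7, 8, 9, 11}.
From 1: component {1, 2, 3, 10}.
From 4: component {4}.
From 6: component {6}.
That's 4 components.

4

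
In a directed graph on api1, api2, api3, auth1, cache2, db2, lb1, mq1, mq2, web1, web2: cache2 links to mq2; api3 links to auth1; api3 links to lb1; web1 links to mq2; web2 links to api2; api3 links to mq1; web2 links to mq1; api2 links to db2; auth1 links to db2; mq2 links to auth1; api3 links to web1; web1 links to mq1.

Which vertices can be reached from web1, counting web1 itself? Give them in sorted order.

Start at web1.
Its neighbours: mq1, mq2.
Then their neighbours: auth1.
Then next layer: db2.
Nothing further is reachable.

auth1, db2, mq1, mq2, web1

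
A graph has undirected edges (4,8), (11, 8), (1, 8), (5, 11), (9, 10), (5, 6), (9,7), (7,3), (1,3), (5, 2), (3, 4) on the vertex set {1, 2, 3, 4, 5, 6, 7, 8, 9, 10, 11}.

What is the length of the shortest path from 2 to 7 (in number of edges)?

Distance 0: 2.
Distance 1: 5.
Distance 2: 6, 11.
Distance 3: 8.
Distance 4: 1, 4.
Distance 5: 3.
Distance 6: 7 — contains 7.

6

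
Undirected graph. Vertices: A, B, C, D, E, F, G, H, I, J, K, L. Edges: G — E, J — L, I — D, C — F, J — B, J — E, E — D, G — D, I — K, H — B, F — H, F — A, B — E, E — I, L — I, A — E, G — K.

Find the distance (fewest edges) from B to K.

3

Distance 0: B.
Distance 1: E, H, J.
Distance 2: A, D, F, G, I, L.
Distance 3: C, K — contains K.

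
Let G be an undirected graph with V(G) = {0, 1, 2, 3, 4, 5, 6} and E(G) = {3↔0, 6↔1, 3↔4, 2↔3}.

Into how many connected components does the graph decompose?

3

From 0: component {0, 2, 3, 4}.
From 1: component {1, 6}.
From 5: component {5}.
That's 3 components.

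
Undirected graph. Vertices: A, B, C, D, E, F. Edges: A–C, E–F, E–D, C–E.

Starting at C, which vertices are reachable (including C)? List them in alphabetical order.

Start at C.
Its neighbours: A, E.
Then their neighbours: D, F.
Nothing further is reachable.

A, C, D, E, F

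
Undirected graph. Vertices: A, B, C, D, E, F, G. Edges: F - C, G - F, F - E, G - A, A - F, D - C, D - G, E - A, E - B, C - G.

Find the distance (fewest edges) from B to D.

4

Distance 0: B.
Distance 1: E.
Distance 2: A, F.
Distance 3: C, G.
Distance 4: D — contains D.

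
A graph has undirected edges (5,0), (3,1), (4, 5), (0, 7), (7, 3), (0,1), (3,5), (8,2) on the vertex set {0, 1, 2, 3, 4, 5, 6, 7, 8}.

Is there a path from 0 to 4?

Yes

Explore from 0.
Distance 1: reach 1, 5, 7.
Distance 2: reach 3, 4.
Found 4.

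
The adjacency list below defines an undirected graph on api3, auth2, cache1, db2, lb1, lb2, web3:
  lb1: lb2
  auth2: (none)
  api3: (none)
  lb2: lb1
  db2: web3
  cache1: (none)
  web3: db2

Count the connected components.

From api3: component {api3}.
From auth2: component {auth2}.
From cache1: component {cache1}.
From db2: component {db2, web3}.
From lb1: component {lb1, lb2}.
That's 5 components.

5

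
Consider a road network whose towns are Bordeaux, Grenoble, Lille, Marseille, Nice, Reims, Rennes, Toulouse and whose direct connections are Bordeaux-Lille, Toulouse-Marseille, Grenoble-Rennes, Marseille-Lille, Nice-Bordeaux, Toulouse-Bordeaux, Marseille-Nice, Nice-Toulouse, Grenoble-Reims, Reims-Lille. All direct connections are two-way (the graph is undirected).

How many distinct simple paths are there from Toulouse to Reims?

Toulouse–Bordeaux–Lille–Reims
Toulouse–Bordeaux–Nice–Marseille–Lille–Reims
Toulouse–Marseille–Lille–Reims
Toulouse–Marseille–Nice–Bordeaux–Lille–Reims
Toulouse–Nice–Bordeaux–Lille–Reims
Toulouse–Nice–Marseille–Lille–Reims

6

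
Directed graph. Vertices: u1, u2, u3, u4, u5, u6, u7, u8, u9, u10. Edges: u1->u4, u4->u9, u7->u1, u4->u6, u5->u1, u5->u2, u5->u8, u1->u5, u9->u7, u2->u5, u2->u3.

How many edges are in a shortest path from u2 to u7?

5

Distance 0: u2.
Distance 1: u3, u5.
Distance 2: u1, u8.
Distance 3: u4.
Distance 4: u6, u9.
Distance 5: u7 — contains u7.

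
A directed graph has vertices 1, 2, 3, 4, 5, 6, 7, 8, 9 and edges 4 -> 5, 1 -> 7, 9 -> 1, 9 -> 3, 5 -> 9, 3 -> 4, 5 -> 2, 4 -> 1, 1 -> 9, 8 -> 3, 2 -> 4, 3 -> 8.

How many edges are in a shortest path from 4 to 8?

4

Distance 0: 4.
Distance 1: 1, 5.
Distance 2: 2, 7, 9.
Distance 3: 3.
Distance 4: 8 — contains 8.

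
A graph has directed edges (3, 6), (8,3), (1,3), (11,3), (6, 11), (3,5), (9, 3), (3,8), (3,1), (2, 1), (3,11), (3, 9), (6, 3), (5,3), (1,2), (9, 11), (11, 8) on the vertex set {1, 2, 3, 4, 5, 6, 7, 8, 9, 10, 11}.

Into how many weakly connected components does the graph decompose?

4

From 1: component {1, 2, 3, 5, 6, 8, 9, 11}.
From 4: component {4}.
From 7: component {7}.
From 10: component {10}.
That's 4 components.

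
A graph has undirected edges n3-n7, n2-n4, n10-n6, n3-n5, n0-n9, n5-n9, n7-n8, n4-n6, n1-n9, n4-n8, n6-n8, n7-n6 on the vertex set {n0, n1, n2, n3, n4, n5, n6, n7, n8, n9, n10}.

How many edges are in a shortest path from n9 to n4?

5

Distance 0: n9.
Distance 1: n0, n1, n5.
Distance 2: n3.
Distance 3: n7.
Distance 4: n6, n8.
Distance 5: n4, n10 — contains n4.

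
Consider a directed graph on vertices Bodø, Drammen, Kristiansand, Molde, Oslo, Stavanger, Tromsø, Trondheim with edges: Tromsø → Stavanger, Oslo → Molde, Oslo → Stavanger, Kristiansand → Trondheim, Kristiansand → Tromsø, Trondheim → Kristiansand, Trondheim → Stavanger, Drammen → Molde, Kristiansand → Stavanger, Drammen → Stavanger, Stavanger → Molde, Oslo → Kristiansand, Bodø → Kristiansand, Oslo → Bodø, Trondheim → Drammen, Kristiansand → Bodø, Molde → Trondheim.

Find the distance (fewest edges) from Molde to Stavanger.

2

Distance 0: Molde.
Distance 1: Trondheim.
Distance 2: Drammen, Kristiansand, Stavanger — contains Stavanger.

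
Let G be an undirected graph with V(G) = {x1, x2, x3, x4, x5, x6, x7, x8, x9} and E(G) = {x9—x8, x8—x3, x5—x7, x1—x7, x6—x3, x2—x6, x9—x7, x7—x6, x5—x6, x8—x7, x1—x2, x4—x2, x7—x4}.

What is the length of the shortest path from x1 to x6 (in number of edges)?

2

Distance 0: x1.
Distance 1: x2, x7.
Distance 2: x4, x5, x6, x8, x9 — contains x6.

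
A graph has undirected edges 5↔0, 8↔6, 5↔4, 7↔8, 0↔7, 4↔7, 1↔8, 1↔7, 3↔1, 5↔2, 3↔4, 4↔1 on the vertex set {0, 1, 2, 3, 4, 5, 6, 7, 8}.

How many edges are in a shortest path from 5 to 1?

2

Distance 0: 5.
Distance 1: 0, 2, 4.
Distance 2: 1, 3, 7 — contains 1.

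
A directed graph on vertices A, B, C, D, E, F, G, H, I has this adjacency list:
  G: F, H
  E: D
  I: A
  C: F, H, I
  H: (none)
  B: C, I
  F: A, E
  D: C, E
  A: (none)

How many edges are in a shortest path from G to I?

Distance 0: G.
Distance 1: F, H.
Distance 2: A, E.
Distance 3: D.
Distance 4: C.
Distance 5: I — contains I.

5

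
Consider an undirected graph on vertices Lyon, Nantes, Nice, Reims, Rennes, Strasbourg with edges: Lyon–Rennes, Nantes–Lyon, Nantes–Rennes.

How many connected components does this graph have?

4

From Lyon: component {Lyon, Nantes, Rennes}.
From Nice: component {Nice}.
From Reims: component {Reims}.
From Strasbourg: component {Strasbourg}.
That's 4 components.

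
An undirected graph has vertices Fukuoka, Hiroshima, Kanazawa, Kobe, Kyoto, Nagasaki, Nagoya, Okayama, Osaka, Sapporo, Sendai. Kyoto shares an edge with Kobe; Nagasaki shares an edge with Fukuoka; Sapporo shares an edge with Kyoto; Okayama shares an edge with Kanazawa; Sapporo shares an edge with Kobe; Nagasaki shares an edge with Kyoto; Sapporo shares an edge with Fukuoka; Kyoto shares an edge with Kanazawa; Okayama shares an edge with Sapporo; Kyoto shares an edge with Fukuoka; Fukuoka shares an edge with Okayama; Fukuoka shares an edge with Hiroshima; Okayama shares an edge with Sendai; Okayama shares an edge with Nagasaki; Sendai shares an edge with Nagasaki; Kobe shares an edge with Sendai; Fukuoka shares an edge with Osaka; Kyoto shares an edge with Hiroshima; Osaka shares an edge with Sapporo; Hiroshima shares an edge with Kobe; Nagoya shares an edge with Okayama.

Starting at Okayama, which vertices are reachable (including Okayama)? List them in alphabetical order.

Fukuoka, Hiroshima, Kanazawa, Kobe, Kyoto, Nagasaki, Nagoya, Okayama, Osaka, Sapporo, Sendai

Start at Okayama.
Its neighbours: Fukuoka, Kanazawa, Nagasaki, Nagoya, Sapporo, Sendai.
Then their neighbours: Hiroshima, Kobe, Kyoto, Osaka.
Every vertex is now reached.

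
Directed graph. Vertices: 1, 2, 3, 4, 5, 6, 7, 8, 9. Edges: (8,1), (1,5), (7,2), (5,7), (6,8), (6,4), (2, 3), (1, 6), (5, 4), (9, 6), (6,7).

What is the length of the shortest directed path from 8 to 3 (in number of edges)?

5

Distance 0: 8.
Distance 1: 1.
Distance 2: 5, 6.
Distance 3: 4, 7.
Distance 4: 2.
Distance 5: 3 — contains 3.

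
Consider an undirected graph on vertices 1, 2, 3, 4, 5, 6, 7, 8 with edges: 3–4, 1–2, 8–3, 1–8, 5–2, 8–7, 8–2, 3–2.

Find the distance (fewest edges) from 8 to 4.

2

Distance 0: 8.
Distance 1: 1, 2, 3, 7.
Distance 2: 4, 5 — contains 4.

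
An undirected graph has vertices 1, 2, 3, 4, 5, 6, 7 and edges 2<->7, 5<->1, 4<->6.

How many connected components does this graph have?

From 1: component {1, 5}.
From 2: component {2, 7}.
From 3: component {3}.
From 4: component {4, 6}.
That's 4 components.

4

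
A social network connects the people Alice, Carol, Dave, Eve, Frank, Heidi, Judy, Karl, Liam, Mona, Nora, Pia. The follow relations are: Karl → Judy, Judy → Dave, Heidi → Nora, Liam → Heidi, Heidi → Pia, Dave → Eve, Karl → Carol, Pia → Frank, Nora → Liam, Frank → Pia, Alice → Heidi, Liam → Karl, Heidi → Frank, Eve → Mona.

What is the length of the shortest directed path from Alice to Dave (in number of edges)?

Distance 0: Alice.
Distance 1: Heidi.
Distance 2: Frank, Nora, Pia.
Distance 3: Liam.
Distance 4: Karl.
Distance 5: Carol, Judy.
Distance 6: Dave — contains Dave.

6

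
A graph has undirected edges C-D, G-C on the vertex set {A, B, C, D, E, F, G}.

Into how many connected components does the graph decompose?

From A: component {A}.
From B: component {B}.
From C: component {C, D, G}.
From E: component {E}.
From F: component {F}.
That's 5 components.

5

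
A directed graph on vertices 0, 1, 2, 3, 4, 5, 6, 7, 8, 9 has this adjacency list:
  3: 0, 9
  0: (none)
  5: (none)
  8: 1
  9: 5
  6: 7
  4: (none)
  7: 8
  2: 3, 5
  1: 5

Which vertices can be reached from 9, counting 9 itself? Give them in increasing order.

Start at 9.
Its neighbours: 5.
Nothing further is reachable.

5, 9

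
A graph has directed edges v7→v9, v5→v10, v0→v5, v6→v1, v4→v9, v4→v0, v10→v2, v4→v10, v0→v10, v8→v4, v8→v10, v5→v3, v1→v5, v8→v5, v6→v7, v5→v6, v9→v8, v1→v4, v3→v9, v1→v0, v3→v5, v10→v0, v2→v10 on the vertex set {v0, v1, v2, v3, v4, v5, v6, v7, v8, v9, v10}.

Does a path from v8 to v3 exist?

Explore from v8.
Distance 1: reach v4, v5, v10.
Distance 2: reach v0, v2, v3, v6, v9.
Found v3.

Yes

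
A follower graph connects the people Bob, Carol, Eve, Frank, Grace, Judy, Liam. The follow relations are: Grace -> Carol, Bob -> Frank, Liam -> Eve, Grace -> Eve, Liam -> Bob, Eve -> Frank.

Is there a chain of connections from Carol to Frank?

Carol has no outgoing edges, so nothing is reachable from it.

No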